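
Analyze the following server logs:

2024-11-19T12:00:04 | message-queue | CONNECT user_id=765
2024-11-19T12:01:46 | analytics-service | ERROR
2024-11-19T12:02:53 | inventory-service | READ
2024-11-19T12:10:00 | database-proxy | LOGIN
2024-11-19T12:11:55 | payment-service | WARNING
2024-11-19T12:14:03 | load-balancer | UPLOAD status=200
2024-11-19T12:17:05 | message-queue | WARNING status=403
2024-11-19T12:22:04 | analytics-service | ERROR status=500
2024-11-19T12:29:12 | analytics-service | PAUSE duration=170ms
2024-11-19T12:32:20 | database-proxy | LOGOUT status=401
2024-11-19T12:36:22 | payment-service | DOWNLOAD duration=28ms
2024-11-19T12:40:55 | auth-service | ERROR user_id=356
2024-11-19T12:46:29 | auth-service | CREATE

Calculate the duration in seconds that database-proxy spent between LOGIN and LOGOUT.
1340

To calculate state duration:

1. Find LOGIN event for database-proxy: 2024-11-19T12:10:00
2. Find LOGOUT event for database-proxy: 2024-11-19T12:32:20
3. Calculate duration: 2024-11-19T12:32:20 - 2024-11-19T12:10:00 = 1340 seconds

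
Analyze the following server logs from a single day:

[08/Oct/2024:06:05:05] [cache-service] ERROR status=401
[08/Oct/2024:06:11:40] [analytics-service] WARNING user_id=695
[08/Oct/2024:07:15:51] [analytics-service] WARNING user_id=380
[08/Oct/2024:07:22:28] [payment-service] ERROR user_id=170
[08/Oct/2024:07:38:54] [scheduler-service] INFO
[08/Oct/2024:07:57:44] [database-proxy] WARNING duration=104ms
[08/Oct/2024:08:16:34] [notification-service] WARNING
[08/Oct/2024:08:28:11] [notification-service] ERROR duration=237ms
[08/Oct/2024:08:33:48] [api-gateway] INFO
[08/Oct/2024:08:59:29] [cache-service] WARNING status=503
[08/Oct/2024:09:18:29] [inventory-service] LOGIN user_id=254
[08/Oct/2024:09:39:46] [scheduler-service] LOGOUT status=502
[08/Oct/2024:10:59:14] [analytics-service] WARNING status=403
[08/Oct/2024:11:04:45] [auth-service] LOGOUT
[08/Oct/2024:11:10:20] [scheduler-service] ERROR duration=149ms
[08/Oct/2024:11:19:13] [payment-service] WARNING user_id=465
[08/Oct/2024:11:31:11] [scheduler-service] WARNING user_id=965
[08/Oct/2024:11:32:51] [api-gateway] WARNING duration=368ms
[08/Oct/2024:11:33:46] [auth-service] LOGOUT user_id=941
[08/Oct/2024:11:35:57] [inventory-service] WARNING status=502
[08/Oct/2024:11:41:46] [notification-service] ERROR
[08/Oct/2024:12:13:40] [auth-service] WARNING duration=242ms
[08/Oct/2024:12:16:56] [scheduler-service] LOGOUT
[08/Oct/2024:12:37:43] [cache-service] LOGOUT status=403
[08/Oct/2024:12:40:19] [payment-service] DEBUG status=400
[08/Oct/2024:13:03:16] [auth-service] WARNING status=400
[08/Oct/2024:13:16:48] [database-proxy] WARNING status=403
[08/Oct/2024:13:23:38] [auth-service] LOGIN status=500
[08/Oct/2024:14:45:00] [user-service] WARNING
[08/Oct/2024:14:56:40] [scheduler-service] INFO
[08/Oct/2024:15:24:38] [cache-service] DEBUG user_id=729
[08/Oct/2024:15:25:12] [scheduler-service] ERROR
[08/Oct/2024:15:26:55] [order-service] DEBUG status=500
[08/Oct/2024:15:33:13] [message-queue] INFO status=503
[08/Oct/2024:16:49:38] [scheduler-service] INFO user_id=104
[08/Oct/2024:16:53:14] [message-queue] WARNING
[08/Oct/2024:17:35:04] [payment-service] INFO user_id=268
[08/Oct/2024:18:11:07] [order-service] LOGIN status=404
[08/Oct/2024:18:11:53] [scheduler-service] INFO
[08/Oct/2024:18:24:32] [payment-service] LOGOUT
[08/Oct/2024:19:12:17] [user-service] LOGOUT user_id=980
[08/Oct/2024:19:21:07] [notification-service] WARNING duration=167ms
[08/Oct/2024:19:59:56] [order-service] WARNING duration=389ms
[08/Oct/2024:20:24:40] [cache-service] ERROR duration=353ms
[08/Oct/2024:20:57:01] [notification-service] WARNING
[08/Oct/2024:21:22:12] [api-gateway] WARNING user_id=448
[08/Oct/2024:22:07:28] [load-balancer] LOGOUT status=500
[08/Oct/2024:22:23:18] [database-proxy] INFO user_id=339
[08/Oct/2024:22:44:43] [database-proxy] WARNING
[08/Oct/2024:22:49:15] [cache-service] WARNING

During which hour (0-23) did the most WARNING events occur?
11

To find the peak hour:

1. Group all WARNING events by hour
2. Count events in each hour
3. Find hour with maximum count
4. Peak hour: 11 (with 4 events)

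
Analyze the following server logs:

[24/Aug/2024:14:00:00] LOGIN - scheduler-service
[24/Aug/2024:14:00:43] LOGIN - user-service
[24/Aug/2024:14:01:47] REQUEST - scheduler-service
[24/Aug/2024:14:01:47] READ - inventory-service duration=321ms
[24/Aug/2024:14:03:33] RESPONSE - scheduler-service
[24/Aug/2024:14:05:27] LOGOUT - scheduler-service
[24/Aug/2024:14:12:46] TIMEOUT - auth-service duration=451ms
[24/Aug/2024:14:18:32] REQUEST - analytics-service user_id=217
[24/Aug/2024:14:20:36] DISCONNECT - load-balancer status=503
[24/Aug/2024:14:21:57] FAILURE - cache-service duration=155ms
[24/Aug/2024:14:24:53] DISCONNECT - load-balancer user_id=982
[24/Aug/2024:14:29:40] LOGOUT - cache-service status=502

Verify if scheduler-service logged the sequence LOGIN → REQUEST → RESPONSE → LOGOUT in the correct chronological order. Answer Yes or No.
Yes

To verify sequence order:

1. Find all events in sequence LOGIN → REQUEST → RESPONSE → LOGOUT for scheduler-service
2. Extract their timestamps
3. Check if timestamps are in ascending order
4. Result: Yes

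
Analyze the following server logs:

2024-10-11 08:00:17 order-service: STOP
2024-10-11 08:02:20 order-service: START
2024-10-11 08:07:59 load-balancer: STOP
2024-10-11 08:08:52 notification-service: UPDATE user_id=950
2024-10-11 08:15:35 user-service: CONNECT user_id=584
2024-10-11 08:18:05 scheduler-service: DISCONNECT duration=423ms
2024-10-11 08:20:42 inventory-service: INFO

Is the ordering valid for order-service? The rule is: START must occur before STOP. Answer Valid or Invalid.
Invalid

To validate ordering:

1. Required order: START → STOP
2. Rule: START must occur before STOP
3. Check actual order of events for order-service
4. Result: Invalid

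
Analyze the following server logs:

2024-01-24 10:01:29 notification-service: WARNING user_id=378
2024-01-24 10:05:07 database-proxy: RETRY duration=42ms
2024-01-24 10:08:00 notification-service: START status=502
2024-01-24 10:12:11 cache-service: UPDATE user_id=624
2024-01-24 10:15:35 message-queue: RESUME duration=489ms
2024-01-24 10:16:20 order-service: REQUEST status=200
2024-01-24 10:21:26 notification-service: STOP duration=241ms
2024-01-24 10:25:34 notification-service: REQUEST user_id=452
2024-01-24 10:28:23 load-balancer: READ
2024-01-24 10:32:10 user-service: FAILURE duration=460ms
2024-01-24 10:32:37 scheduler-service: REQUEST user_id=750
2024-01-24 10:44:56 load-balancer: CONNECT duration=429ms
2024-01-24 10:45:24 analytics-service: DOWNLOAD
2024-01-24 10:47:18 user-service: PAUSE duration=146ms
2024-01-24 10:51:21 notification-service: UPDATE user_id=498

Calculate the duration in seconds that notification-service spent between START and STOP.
806

To calculate state duration:

1. Find START event for notification-service: 2024-01-24 10:08:00
2. Find STOP event for notification-service: 2024-01-24 10:21:26
3. Calculate duration: 2024-01-24 10:21:26 - 2024-01-24 10:08:00 = 806 seconds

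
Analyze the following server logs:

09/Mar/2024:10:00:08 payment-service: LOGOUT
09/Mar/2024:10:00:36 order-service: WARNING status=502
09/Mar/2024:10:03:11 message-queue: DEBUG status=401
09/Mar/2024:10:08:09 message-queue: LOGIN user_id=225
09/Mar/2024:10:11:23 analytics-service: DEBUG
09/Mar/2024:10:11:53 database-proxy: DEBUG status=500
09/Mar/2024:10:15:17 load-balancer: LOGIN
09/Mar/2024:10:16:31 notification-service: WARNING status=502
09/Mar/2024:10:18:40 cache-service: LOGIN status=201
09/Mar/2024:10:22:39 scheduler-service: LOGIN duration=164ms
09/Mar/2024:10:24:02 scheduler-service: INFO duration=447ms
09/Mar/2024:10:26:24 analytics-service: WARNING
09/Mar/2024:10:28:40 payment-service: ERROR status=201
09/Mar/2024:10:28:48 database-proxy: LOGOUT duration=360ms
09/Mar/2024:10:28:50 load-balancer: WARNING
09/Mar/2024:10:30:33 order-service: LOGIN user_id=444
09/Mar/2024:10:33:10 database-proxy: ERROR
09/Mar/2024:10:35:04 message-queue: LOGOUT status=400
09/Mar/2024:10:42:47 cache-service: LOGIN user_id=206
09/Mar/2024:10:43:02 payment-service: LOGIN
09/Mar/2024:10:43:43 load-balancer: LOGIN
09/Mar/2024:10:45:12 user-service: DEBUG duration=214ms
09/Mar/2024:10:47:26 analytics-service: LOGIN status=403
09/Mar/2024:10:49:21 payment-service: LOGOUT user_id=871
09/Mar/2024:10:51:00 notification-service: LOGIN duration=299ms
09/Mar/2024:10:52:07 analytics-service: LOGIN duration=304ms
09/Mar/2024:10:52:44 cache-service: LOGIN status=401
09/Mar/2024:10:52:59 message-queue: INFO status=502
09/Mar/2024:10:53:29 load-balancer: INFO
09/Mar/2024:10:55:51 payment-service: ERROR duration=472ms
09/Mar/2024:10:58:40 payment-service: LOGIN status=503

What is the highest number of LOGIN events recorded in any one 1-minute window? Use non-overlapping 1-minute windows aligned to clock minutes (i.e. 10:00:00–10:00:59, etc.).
2

To find the burst window:

1. Divide the log period into non-overlapping 1-minute windows starting at 10:00
2. Count LOGIN events in each window
3. Find the window with maximum count
4. Maximum events in a window: 2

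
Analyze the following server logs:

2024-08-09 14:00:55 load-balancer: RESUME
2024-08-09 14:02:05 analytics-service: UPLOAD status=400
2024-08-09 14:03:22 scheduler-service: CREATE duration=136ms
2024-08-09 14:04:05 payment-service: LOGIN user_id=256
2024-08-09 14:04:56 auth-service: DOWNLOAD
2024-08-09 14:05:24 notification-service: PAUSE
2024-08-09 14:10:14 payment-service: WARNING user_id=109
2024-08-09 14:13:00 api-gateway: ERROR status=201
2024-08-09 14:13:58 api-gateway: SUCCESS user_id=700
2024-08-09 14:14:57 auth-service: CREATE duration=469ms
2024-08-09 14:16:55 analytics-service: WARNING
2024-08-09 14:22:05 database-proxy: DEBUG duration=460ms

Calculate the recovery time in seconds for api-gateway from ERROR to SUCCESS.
58

To calculate recovery time:

1. Find ERROR event for api-gateway: 2024-08-09 14:13:00
2. Find next SUCCESS event for api-gateway: 2024-08-09 14:13:58
3. Recovery time: 2024-08-09 14:13:58 - 2024-08-09 14:13:00 = 58 seconds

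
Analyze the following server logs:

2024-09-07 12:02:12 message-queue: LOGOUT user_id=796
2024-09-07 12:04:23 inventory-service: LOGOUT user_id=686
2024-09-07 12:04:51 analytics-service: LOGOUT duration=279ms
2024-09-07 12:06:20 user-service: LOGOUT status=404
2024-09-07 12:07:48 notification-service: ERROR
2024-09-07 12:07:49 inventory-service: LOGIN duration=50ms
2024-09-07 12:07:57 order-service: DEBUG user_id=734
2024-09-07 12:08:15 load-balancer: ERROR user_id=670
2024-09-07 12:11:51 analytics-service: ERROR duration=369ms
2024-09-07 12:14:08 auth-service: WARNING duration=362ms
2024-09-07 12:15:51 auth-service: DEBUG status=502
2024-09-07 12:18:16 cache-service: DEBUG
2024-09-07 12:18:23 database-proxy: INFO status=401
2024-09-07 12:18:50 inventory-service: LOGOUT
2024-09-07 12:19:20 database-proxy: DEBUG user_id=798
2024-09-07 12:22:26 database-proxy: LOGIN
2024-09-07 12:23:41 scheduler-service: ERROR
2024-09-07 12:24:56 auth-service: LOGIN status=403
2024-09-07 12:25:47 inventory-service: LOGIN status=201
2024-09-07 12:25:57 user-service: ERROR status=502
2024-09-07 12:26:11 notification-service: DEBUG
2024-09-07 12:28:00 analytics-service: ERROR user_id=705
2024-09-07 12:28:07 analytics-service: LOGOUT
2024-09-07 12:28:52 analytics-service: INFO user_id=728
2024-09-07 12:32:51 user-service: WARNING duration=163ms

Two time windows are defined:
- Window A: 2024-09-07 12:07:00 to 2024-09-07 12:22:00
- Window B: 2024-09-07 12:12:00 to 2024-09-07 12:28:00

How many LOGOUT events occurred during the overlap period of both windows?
1

To find overlap events:

1. Window A: 2024-09-07 12:07:00 to 2024-09-07 12:22:00
2. Window B: 2024-09-07 12:12:00 to 2024-09-07 12:28:00
3. Overlap period: 2024-09-07 12:12:00 to 2024-09-07 12:22:00
4. Count LOGOUT events in overlap: 1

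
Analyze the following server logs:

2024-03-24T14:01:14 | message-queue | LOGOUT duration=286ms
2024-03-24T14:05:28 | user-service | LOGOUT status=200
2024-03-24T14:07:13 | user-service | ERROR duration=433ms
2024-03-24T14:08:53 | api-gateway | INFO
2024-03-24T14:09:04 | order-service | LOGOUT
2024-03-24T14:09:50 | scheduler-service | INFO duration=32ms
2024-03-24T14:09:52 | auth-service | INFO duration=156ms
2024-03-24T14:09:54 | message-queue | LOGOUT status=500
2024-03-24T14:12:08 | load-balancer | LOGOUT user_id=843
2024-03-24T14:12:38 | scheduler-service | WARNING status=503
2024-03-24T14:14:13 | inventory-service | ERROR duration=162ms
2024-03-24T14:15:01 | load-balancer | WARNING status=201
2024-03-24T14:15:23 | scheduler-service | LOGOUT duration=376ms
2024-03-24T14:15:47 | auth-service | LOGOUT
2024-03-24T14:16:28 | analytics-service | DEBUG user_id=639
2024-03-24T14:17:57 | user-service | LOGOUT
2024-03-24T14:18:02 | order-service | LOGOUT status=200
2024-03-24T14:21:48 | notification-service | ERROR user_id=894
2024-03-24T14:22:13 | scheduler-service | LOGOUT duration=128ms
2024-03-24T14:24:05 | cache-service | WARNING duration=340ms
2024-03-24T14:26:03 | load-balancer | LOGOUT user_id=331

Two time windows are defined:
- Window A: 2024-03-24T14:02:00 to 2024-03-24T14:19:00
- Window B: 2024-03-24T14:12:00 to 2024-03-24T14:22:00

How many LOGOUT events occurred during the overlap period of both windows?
5

To find overlap events:

1. Window A: 2024-03-24T14:02:00 to 2024-03-24T14:19:00
2. Window B: 2024-03-24T14:12:00 to 2024-03-24T14:22:00
3. Overlap period: 2024-03-24T14:12:00 to 2024-03-24T14:19:00
4. Count LOGOUT events in overlap: 5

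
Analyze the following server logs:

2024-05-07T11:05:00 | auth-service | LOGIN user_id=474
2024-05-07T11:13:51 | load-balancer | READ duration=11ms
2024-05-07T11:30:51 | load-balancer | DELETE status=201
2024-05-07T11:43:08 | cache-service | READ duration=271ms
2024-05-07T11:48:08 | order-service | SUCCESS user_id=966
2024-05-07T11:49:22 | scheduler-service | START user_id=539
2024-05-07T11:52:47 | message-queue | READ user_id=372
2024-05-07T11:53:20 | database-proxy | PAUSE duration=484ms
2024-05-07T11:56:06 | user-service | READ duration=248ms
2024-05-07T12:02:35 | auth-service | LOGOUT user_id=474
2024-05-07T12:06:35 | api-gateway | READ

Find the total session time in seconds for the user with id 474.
3455

To calculate session duration:

1. Find LOGIN event for user_id=474: 2024-05-07T11:05:00
2. Find LOGOUT event for user_id=474: 2024-05-07T12:02:35
3. Session duration: 2024-05-07T12:02:35 - 2024-05-07T11:05:00 = 3455 seconds (57 minutes)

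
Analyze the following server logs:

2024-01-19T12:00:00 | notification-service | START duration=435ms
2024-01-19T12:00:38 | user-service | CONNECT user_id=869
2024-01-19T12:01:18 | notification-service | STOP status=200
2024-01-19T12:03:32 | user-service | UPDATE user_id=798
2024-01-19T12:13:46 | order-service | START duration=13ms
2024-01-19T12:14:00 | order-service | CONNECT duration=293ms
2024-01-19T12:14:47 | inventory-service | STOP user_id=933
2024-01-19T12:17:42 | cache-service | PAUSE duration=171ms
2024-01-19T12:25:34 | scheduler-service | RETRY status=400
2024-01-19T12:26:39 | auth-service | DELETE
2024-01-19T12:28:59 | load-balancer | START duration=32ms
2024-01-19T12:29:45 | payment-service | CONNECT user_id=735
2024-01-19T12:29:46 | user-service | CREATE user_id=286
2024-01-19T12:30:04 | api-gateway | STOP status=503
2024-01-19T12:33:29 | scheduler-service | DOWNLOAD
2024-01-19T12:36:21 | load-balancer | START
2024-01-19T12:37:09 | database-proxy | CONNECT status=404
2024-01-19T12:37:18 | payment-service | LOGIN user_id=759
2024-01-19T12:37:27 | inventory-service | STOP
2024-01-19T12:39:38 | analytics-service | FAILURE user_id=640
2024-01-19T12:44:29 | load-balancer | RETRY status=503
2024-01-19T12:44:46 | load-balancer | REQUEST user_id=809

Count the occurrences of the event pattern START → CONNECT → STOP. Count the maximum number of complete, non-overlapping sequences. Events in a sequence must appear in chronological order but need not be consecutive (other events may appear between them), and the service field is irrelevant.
4

To count sequences:

1. Look for pattern: START → CONNECT → STOP
2. Greedily scan the log in chronological order, matching each sequence element in turn (ignoring service)
3. Each time the full pattern completes, increment the count and restart matching from the next event
4. Complete non-overlapping sequences found: 4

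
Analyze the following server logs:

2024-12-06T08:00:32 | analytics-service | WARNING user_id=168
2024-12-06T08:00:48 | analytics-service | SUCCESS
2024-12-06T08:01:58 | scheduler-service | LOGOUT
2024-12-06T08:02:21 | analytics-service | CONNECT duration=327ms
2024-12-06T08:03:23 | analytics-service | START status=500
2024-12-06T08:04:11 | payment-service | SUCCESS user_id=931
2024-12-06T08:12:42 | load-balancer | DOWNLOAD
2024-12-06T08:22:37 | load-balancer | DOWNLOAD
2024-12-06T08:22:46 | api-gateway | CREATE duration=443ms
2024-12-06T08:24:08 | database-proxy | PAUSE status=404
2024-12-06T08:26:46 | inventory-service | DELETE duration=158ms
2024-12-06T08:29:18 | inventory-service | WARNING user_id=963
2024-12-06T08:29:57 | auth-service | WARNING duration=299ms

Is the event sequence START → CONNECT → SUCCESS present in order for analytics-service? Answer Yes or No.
No

To verify sequence order:

1. Find all events in sequence START → CONNECT → SUCCESS for analytics-service
2. Extract their timestamps
3. Check if timestamps are in ascending order
4. Result: No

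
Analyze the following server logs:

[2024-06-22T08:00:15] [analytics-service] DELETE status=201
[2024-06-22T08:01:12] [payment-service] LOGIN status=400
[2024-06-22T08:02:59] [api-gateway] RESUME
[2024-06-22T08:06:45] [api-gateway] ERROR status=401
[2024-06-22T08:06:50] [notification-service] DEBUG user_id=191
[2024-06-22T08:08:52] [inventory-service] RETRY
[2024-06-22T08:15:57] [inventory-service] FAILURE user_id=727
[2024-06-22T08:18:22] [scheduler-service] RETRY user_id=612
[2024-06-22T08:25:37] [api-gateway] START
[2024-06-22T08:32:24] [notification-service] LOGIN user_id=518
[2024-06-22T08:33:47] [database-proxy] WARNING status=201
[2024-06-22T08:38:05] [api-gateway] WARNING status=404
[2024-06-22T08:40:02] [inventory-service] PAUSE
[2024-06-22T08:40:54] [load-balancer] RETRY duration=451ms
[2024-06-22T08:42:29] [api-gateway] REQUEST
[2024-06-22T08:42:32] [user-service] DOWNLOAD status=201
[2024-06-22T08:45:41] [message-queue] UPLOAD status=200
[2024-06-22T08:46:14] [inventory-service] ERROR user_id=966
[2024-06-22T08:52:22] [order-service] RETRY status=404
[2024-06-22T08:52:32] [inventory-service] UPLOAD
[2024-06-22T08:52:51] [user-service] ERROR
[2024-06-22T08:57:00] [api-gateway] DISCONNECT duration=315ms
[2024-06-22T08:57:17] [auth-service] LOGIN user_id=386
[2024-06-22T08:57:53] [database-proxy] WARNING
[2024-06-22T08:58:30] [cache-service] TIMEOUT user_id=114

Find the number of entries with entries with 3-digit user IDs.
7

To find matching entries:

1. Pattern to match: entries with 3-digit user IDs
2. Scan each log entry for the pattern
3. Count matches: 7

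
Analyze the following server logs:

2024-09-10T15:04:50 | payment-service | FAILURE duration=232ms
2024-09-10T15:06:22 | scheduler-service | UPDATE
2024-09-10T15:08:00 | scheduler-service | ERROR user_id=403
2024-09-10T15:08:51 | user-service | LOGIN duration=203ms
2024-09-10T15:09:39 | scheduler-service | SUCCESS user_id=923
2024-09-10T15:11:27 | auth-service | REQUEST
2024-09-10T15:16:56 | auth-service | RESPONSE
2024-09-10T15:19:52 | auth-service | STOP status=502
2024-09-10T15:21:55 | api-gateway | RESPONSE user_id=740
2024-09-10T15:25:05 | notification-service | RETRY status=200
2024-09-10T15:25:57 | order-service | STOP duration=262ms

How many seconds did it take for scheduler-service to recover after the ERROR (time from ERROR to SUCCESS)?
99

To calculate recovery time:

1. Find ERROR event for scheduler-service: 2024-09-10T15:08:00
2. Find next SUCCESS event for scheduler-service: 2024-09-10T15:09:39
3. Recovery time: 2024-09-10T15:09:39 - 2024-09-10T15:08:00 = 99 seconds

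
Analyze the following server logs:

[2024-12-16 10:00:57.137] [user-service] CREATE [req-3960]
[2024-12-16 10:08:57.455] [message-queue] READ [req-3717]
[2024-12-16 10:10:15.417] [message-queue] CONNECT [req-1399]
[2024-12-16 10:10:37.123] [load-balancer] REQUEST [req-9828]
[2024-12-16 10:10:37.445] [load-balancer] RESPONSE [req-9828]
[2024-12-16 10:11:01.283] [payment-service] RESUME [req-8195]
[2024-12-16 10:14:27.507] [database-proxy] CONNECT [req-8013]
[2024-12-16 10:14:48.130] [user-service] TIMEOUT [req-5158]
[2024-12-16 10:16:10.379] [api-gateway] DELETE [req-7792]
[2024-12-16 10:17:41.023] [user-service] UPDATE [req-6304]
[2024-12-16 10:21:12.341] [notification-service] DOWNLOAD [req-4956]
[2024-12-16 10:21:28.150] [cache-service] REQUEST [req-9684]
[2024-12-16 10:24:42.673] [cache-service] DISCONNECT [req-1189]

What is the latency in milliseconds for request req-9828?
322

To calculate latency:

1. Find REQUEST with id req-9828: 2024-12-16 10:10:37.123
2. Find RESPONSE with id req-9828: 2024-12-16 10:10:37.445
3. Latency: 2024-12-16 10:10:37.445 - 2024-12-16 10:10:37.123 = 322ms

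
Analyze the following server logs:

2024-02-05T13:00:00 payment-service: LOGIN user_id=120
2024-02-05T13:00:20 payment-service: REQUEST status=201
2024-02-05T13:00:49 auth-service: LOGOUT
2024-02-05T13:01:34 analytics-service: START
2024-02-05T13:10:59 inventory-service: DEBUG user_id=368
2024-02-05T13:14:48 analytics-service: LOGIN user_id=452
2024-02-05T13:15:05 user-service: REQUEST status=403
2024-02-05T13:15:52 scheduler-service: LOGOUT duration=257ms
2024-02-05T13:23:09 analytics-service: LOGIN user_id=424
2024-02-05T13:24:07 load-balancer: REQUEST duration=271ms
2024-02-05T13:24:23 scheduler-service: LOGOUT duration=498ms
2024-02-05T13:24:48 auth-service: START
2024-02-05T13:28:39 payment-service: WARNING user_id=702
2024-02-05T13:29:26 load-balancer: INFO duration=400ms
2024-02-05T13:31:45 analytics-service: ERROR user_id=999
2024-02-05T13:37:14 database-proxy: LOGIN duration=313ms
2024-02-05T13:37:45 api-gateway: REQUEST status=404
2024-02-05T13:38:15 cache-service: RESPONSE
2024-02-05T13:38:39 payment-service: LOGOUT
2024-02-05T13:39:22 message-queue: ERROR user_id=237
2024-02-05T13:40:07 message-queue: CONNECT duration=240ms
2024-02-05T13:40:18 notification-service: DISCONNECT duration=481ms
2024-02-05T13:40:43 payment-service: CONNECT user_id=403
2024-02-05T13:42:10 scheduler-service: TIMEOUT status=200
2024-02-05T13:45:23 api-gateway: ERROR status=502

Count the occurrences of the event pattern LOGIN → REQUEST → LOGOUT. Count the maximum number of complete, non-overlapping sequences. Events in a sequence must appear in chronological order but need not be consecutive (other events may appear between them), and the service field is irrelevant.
4

To count sequences:

1. Look for pattern: LOGIN → REQUEST → LOGOUT
2. Greedily scan the log in chronological order, matching each sequence element in turn (ignoring service)
3. Each time the full pattern completes, increment the count and restart matching from the next event
4. Complete non-overlapping sequences found: 4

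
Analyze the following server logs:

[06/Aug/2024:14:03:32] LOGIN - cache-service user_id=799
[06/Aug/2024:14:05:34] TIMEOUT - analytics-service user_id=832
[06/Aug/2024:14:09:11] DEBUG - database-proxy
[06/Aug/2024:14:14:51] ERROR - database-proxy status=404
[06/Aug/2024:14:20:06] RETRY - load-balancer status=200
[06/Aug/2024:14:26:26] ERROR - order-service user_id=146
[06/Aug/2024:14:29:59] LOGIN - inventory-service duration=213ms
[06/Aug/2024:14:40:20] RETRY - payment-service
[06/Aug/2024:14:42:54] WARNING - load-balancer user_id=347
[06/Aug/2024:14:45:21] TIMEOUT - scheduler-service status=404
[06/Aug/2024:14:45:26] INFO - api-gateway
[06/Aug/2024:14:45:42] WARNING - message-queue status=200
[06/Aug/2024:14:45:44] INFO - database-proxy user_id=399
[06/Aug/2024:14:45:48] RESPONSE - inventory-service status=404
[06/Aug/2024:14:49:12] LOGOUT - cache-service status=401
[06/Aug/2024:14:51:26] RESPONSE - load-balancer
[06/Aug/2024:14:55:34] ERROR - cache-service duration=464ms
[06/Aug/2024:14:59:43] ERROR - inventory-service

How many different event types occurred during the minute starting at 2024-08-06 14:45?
4

To count unique event types:

1. Filter events in the minute starting at 2024-08-06 14:45
2. Extract event types from matching entries
3. Count unique types: 4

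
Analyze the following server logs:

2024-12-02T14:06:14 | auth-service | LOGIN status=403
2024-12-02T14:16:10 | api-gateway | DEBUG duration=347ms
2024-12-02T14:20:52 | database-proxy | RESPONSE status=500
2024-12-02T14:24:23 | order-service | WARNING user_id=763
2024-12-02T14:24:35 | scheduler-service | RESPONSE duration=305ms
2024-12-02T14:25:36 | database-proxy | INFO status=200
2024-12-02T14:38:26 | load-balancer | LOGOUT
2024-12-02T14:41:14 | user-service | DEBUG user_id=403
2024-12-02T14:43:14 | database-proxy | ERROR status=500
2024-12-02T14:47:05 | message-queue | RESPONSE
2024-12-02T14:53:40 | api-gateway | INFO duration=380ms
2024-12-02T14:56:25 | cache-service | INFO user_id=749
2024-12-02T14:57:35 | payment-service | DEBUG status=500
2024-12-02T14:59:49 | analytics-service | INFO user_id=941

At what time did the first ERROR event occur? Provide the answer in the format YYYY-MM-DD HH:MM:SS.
2024-12-02 14:43:14

To find the first event:

1. Filter for all ERROR events
2. Sort by timestamp
3. Select the first one
4. Timestamp: 2024-12-02 14:43:14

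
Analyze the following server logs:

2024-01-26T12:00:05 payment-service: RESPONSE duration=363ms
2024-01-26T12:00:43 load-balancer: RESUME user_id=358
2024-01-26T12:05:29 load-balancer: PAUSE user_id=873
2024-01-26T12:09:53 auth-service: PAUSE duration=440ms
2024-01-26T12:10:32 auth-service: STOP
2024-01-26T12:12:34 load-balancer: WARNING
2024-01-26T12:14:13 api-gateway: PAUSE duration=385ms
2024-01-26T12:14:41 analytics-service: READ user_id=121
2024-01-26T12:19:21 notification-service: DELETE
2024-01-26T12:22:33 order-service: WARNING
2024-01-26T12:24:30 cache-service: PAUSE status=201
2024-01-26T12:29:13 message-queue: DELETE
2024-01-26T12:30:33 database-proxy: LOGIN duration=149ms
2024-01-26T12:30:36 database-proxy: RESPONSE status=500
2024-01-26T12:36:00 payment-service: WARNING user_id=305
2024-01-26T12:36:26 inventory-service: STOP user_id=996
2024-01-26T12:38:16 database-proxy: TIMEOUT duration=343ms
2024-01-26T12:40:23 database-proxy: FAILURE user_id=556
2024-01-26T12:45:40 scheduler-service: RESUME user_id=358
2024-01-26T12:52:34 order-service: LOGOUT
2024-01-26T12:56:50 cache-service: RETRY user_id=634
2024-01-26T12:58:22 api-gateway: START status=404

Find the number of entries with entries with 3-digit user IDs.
8

To find matching entries:

1. Pattern to match: entries with 3-digit user IDs
2. Scan each log entry for the pattern
3. Count matches: 8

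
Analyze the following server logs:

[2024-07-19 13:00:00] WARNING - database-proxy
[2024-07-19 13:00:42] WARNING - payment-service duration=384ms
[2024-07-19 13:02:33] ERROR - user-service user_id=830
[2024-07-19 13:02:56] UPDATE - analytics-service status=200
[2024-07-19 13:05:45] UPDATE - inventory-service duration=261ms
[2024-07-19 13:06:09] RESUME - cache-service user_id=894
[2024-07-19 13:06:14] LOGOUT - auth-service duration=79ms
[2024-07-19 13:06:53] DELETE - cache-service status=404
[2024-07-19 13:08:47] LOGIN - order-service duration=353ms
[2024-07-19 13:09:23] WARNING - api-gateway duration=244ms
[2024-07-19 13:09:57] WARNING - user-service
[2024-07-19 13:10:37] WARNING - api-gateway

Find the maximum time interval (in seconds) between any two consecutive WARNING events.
521

To find the longest gap:

1. Extract all WARNING events in chronological order
2. Calculate time differences between consecutive events
3. Find the maximum difference
4. Longest gap: 521 seconds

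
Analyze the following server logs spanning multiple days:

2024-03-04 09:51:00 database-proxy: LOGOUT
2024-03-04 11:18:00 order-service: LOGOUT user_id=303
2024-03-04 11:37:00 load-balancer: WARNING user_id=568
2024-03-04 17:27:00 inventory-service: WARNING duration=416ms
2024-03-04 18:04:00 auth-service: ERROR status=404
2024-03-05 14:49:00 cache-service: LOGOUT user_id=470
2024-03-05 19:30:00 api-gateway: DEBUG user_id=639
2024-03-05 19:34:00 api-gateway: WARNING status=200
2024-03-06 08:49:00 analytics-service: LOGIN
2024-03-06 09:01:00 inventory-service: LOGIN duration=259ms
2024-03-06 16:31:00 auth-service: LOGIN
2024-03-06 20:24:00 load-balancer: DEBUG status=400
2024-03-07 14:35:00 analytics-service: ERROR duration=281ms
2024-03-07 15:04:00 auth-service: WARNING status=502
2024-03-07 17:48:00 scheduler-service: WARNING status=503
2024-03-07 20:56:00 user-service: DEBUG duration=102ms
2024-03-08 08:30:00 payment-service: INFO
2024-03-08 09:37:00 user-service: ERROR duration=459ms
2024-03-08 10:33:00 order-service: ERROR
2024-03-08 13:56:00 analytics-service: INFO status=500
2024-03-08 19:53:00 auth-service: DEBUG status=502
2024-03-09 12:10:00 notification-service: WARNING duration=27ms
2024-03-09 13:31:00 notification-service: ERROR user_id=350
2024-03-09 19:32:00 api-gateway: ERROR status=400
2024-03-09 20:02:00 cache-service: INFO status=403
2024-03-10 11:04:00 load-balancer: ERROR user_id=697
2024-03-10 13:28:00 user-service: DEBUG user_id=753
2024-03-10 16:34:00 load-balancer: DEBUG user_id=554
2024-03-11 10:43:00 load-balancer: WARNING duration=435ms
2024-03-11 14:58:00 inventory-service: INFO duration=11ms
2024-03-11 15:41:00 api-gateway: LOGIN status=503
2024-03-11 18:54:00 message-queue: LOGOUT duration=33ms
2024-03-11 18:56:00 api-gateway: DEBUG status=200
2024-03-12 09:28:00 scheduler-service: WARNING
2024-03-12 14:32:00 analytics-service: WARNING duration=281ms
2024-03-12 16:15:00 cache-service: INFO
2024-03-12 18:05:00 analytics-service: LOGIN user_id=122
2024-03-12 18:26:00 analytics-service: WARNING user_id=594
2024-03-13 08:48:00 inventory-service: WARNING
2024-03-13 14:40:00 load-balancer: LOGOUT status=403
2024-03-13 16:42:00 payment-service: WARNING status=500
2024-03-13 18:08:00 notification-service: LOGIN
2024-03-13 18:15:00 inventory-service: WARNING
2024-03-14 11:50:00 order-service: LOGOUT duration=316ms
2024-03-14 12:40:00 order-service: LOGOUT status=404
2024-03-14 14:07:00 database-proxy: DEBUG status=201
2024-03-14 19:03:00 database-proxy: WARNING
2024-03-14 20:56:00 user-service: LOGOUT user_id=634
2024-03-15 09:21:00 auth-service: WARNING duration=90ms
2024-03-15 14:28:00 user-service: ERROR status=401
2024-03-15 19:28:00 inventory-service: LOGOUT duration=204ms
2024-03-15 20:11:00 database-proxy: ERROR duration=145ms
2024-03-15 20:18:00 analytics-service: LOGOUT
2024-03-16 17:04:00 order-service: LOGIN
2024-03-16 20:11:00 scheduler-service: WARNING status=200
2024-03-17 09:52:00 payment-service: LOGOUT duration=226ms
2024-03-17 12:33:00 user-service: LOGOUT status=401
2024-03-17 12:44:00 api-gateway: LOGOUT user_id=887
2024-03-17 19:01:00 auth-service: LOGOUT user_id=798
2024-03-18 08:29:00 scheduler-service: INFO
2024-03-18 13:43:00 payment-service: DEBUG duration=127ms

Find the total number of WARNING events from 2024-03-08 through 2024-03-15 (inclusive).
10

To filter by date range:

1. Date range: 2024-03-08 through 2024-03-15, both dates inclusive
2. Filter for WARNING events whose date falls in this range
3. Count matching events: 10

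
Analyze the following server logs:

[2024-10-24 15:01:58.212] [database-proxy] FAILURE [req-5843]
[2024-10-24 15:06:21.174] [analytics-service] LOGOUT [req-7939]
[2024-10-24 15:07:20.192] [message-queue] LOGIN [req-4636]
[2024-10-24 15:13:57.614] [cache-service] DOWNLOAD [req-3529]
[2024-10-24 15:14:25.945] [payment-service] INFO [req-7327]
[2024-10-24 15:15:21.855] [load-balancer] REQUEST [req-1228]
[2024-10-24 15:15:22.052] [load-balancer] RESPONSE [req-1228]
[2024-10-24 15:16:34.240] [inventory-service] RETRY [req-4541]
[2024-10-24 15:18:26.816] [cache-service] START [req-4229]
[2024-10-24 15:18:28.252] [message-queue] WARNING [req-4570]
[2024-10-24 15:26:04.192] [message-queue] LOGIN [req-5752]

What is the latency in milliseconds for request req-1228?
197

To calculate latency:

1. Find REQUEST with id req-1228: 2024-10-24 15:15:21.855
2. Find RESPONSE with id req-1228: 2024-10-24 15:15:22.052
3. Latency: 2024-10-24 15:15:22.052 - 2024-10-24 15:15:21.855 = 197ms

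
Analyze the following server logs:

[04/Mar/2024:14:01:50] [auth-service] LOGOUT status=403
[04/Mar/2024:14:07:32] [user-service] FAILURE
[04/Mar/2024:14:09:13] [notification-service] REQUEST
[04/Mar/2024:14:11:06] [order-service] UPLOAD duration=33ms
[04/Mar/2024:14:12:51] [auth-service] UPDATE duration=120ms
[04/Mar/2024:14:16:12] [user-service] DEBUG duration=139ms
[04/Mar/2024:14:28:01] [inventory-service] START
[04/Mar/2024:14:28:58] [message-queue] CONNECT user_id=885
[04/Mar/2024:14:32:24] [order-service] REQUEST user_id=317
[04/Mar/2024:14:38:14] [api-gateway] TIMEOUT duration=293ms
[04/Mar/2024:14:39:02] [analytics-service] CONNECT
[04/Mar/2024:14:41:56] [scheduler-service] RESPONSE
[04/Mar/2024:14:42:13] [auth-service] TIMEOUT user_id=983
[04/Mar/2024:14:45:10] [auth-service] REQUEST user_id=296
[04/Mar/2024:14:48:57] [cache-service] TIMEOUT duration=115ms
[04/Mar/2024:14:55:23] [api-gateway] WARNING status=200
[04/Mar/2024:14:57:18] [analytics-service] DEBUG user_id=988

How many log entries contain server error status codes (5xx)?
0

To find matching entries:

1. Pattern to match: server error status codes (5xx)
2. Scan each log entry for the pattern
3. Count matches: 0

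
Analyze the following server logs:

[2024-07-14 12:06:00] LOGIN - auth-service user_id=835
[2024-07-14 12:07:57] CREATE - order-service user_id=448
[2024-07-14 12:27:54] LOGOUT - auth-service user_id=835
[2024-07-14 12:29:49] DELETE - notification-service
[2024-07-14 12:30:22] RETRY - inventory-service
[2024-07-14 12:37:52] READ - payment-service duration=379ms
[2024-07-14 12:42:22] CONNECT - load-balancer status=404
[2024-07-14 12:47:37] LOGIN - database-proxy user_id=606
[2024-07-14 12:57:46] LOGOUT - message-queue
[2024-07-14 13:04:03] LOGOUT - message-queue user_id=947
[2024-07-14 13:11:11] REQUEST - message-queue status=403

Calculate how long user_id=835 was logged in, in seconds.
1314

To calculate session duration:

1. Find LOGIN event for user_id=835: 2024-07-14 12:06:00
2. Find LOGOUT event for user_id=835: 2024-07-14 12:27:54
3. Session duration: 2024-07-14 12:27:54 - 2024-07-14 12:06:00 = 1314 seconds (21 minutes)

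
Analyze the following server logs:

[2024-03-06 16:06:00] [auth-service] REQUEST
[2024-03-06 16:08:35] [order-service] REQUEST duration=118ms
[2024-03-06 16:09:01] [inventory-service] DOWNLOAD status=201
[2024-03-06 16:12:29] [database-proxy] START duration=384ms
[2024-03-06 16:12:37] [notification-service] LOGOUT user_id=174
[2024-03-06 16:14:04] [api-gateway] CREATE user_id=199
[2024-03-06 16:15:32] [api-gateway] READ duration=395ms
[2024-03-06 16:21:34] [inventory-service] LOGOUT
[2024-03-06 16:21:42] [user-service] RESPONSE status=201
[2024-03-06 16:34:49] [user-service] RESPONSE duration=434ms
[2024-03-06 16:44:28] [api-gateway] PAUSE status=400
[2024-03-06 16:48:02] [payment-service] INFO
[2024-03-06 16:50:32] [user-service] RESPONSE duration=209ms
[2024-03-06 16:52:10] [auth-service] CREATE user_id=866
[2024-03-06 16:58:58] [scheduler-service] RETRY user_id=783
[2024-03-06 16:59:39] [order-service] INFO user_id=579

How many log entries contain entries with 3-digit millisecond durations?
5

To find matching entries:

1. Pattern to match: entries with 3-digit millisecond durations
2. Scan each log entry for the pattern
3. Count matches: 5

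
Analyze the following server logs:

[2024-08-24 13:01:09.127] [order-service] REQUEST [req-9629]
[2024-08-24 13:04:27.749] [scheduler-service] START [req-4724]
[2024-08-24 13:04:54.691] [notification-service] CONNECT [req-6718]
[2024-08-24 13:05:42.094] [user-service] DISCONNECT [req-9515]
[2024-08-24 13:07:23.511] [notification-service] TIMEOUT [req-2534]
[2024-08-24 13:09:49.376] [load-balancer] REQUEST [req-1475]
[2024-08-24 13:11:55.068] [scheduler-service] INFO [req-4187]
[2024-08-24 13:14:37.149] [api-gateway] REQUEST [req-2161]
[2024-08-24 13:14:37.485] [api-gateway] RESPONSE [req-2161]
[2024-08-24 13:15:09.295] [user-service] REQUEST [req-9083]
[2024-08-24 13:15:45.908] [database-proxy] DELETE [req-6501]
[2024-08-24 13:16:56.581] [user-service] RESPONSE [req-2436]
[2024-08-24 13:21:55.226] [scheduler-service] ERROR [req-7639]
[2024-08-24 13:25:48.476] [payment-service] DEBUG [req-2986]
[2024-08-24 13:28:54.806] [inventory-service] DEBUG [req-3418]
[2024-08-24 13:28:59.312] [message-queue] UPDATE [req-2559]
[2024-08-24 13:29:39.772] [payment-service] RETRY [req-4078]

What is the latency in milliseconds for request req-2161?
336

To calculate latency:

1. Find REQUEST with id req-2161: 2024-08-24 13:14:37.149
2. Find RESPONSE with id req-2161: 2024-08-24 13:14:37.485
3. Latency: 2024-08-24 13:14:37.485 - 2024-08-24 13:14:37.149 = 336ms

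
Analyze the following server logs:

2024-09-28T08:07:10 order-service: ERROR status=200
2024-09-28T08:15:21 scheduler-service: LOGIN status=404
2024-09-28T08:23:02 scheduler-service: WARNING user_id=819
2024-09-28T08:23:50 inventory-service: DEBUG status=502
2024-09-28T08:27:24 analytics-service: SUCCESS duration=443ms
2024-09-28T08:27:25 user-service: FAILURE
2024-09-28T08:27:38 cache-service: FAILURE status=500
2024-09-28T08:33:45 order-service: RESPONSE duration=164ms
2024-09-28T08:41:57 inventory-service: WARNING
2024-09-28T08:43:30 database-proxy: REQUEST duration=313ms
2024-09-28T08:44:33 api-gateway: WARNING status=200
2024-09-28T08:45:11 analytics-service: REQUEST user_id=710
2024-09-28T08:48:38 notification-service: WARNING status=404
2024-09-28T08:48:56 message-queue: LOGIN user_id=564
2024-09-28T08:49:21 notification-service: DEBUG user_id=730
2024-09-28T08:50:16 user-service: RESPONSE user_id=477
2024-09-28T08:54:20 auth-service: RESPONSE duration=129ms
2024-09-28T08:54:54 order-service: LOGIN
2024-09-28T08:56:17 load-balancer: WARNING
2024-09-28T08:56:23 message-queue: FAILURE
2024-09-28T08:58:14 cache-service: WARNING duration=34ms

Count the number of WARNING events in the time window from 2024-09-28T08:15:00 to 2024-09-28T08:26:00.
1

To count events in the time window:

1. Window boundaries: 2024-09-28T08:15:00 to 2024-09-28T08:26:00
2. Filter for WARNING events within this window
3. Count matching events: 1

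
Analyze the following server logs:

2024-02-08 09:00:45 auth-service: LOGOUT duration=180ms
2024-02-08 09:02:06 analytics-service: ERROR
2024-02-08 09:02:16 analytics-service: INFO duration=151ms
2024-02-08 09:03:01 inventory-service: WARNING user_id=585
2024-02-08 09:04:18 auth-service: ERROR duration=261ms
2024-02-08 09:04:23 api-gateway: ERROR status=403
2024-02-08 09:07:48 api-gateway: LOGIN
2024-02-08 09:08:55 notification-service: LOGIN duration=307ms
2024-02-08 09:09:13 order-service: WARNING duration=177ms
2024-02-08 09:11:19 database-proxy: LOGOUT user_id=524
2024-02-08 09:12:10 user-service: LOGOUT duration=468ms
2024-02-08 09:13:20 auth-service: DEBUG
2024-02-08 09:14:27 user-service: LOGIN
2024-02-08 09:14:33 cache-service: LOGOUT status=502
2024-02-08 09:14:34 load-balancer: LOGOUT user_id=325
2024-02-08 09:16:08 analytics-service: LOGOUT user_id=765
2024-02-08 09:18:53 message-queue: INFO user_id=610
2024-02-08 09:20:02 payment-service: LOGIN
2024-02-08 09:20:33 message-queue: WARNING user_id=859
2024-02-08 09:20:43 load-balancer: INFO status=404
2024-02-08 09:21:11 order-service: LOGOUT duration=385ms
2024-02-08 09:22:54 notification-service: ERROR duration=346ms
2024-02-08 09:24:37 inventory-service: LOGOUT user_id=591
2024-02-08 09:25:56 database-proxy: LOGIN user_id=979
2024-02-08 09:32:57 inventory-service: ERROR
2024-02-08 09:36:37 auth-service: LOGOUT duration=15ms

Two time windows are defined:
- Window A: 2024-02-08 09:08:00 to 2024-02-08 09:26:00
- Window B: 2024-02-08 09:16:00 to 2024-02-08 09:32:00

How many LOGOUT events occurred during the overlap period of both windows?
3

To find overlap events:

1. Window A: 2024-02-08 09:08:00 to 2024-02-08 09:26:00
2. Window B: 2024-02-08 09:16:00 to 2024-02-08 09:32:00
3. Overlap period: 2024-02-08 09:16:00 to 2024-02-08 09:26:00
4. Count LOGOUT events in overlap: 3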